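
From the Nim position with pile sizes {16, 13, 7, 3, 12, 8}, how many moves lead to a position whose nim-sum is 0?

1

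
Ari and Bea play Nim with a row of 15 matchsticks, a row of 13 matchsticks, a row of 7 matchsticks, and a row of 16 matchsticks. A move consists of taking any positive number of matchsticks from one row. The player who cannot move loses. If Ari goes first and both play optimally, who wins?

Ari wins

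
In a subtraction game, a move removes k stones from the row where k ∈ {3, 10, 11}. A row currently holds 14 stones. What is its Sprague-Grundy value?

0

Build the Grundy sequence with g(k) = mex{g(k−s) : s ∈ {3, 10, 11}, s ≤ k}:
k:     0  1  2  3  4  5  6  7  8  9 10 11 12 13 14
g(k):  0  0  0  1  1  1  0  0  0  1  1  1  2  2  0
So g(14) = 0.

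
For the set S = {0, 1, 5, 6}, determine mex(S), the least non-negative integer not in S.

2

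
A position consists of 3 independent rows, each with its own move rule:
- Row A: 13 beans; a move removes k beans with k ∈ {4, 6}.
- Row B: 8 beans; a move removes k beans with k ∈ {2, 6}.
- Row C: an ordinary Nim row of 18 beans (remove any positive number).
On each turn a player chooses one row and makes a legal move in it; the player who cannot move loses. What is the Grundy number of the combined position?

18

For row A, compute g(0), g(1), … with moves {4, 6}:
k:     0  1  2  3  4  5  6  7  8  9 10 11 12 13
g(k):  0  0  0  0  1  1  1  1  2  2  0  0  0  0
So g(13) = 0.
For row B, compute g(0), g(1), … with moves {2, 6}:
g(0) = mex{} = 0
g(1) = mex{} = 0
g(2) = mex{0} = 1
g(3) = mex{0} = 1
g(4) = mex{1} = 0
g(5) = mex{1} = 0
g(6) = mex{0} = 1
g(7) = mex{0} = 1
g(8) = mex{1} = 0
So g(8) = 0.
Row C is a plain Nim row of size 18, so its Grundy value is 18.
The value of a disjunctive sum is the nim-sum of the parts.
Combined value = 0 ⊕ 0 ⊕ 18 = 18.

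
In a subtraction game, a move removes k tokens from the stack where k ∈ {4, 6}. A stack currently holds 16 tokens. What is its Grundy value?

1

Compute g(0), g(1), … for moves {4, 6}:
k:     0  1  2  3  4  5  6  7  8  9 10 11 12 13 14 15 16
g(k):  0  0  0  0  1  1  1  1  2  2  0  0  0  0  1  1  1
So g(16) = 1.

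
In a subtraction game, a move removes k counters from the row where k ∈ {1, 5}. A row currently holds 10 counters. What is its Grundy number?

0

Grundy values for subtraction set {1, 5}:
g(0) = mex{} = 0
g(1) = mex{0} = 1
g(2) = mex{1} = 0
g(3) = mex{0} = 1
g(4) = mex{1} = 0
g(5) = mex{0} = 1
g(6) = mex{1} = 0
g(7) = mex{0} = 1
g(8) = mex{1} = 0
g(9) = mex{0} = 1
g(10) = mex{1} = 0
So g(10) = 0.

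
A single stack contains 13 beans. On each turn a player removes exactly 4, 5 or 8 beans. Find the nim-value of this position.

0

Compute g(0), g(1), … for moves {4, 5, 8}:
k:     0  1  2  3  4  5  6  7  8  9 10 11 12 13
g(k):  0  0  0  0  1  1  1  1  2  2  2  2  0  0
So g(13) = 0.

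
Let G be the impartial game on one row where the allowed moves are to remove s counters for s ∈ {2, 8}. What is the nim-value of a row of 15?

0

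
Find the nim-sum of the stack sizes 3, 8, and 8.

3

Write each in binary and XOR column by column:
  0011  (3)
  1000  (8)
  1000  (8)
  ----
  0011  (3)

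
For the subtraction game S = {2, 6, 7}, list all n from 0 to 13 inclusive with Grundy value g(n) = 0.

0, 1, 4, 5, 9, 13

Compute g(0), g(1), … for moves {2, 6, 7}:
k:     0  1  2  3  4  5  6  7  8  9 10 11 12 13
g(k):  0  0  1  1  0  0  1  1  2  0  3  1  2  0
The P-positions (g = 0) in 0..13 are 0, 1, 4, 5, 9, 13.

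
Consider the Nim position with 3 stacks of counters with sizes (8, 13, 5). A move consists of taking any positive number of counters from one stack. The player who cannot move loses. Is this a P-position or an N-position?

P-position

Nim-sum: 8 ^ 13 ^ 5 = 0.
The nim-sum is 0, so this is a P-position: the player to move is in a losing position under optimal play.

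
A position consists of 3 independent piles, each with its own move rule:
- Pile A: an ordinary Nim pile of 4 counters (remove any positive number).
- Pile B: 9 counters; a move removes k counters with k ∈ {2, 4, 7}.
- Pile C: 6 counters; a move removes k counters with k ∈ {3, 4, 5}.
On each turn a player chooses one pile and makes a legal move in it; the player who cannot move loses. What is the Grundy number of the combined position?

Pile A is a plain Nim pile of size 4, so its Grundy value is 4.
Build the Grundy sequence for pile B with g(k) = mex{g(k−s) : s ∈ {2, 4, 7}, s ≤ k}:
k:     0  1  2  3  4  5  6  7  8  9
g(k):  0  0  1  1  2  2  0  3  1  0
So g(9) = 0.
Build the Grundy sequence for pile C with g(k) = mex{g(k−s) : s ∈ {3, 4, 5}, s ≤ k}:
g(0) = mex{} = 0
g(1) = mex{} = 0
g(2) = mex{} = 0
g(3) = mex{0} = 1
g(4) = mex{0} = 1
g(5) = mex{0} = 1
g(6) = mex{0,1} = 2
So g(6) = 2.
By the Sprague-Grundy theorem, the Grundy value of a sum of independent games is the XOR of the component values.
Combined value = 4 XOR 0 XOR 2 = 6.

6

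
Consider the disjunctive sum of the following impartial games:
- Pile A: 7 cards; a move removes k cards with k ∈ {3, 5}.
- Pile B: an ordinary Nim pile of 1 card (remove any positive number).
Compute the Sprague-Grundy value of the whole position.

For pile A, compute g(0), g(1), … with moves {3, 5}:
g(0) = mex{} = 0
g(1) = mex{} = 0
g(2) = mex{} = 0
g(3) = mex{0} = 1
g(4) = mex{0} = 1
g(5) = mex{0} = 1
g(6) = mex{0,1} = 2
g(7) = mex{0,1} = 2
So g(7) = 2.
Pile B is a plain Nim pile of size 1, so its Grundy value is 1.
By the Sprague-Grundy theorem, the Grundy value of a sum of independent games is the XOR of the component values.
Combined value = 2 ⊕ 1 = 3.

3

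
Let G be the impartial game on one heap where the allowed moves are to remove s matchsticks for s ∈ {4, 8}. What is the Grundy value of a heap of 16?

1

Grundy values for subtraction set {4, 8}:
k:     0  1  2  3  4  5  6  7  8  9 10 11 12 13 14 15 16
g(k):  0  0  0  0  1  1  1  1  2  2  2  2  0  0  0  0  1
So g(16) = 1.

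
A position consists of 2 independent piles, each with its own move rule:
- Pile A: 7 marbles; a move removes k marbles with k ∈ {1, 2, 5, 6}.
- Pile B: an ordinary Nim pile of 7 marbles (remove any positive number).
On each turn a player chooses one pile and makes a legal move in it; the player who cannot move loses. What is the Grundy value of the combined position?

7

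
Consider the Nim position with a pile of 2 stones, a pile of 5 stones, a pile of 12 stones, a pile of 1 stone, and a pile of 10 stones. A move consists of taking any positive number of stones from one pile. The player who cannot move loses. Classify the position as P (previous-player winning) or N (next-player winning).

P-position

In binary:
  0010  (2)
  0101  (5)
  1100  (12)
  0001  (1)
  1010  (10)
  ----
  0000  (0)
The nim-sum is 0, so this is a P-position: the player to move is in a losing position under optimal play.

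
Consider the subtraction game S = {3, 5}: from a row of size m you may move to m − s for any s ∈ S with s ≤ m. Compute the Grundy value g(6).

2

Grundy values for subtraction set {3, 5}:
g(0) = mex{} = 0
g(1) = mex{} = 0
g(2) = mex{} = 0
g(3) = mex{0} = 1
g(4) = mex{0} = 1
g(5) = mex{0} = 1
g(6) = mex{0,1} = 2
So g(6) = 2.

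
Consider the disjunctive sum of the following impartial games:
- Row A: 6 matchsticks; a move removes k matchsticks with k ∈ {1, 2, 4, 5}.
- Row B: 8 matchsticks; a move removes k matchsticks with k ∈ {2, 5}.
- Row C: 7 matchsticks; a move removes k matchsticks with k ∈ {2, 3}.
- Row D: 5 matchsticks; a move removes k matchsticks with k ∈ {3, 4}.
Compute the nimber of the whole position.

0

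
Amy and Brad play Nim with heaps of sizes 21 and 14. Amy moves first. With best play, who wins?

Amy wins

In binary:
  10101  (21)
  01110  (14)
  -----
  11011  (27)
The nim-sum is 27 ≠ 0, so this is an N-position: the player to move can win; Amy has a winning move.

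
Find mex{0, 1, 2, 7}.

3

The values 0, 1, 2 are all present; 3 is the first non-negative integer missing from the set.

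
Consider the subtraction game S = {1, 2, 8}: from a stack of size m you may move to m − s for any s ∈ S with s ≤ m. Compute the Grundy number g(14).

Build the Grundy sequence with g(k) = mex{g(k−s) : s ∈ {1, 2, 8}, s ≤ k}:
g(0) = mex{} = 0
g(1) = mex{0} = 1
g(2) = mex{0,1} = 2
g(3) = mex{1,2} = 0
g(4) = mex{0,2} = 1
g(5) = mex{0,1} = 2
g(6) = mex{1,2} = 0
g(7) = mex{0,2} = 1
g(8) = mex{0,1} = 2
g(9) = mex{1,2} = 0
g(10) = mex{0,2} = 1
g(11) = mex{0,1} = 2
g(12) = mex{1,2} = 0
g(13) = mex{0,2} = 1
g(14) = mex{0,1} = 2
So g(14) = 2.

2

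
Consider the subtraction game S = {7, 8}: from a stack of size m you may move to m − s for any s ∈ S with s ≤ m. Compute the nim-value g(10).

1

Build the Grundy sequence with g(k) = mex{g(k−s) : s ∈ {7, 8}, s ≤ k}:
k:     0  1  2  3  4  5  6  7  8  9 10
g(k):  0  0  0  0  0  0  0  1  1  1  1
So g(10) = 1.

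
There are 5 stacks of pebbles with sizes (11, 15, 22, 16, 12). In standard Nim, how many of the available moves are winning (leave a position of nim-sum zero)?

3

Nim-sum: 11 ^ 15 ^ 22 ^ 16 ^ 12 = 14.
The overall nim-sum is X = 14. A stack of size p has a winning move iff p XOR X < p (reduce it to p XOR X).
  11: 11 XOR 14 = 5 < 11 — winning move (to 5).
  15: 15 XOR 14 = 1 < 15 — winning move (to 1).
  22: 22 XOR 14 = 24 ≥ 22 — no move.
  16: 16 XOR 14 = 30 ≥ 16 — no move.
  12: 12 XOR 14 = 2 < 12 — winning move (to 2).
That gives 3 winning moves.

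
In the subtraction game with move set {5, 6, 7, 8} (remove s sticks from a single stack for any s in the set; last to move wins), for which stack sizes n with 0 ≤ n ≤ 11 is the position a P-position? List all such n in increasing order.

0, 1, 2, 3, 4

Grundy values for subtraction set {5, 6, 7, 8}:
g(0) = mex{} = 0
g(1) = mex{} = 0
g(2) = mex{} = 0
g(3) = mex{} = 0
g(4) = mex{} = 0
g(5) = mex{0} = 1
g(6) = mex{0} = 1
g(7) = mex{0} = 1
g(8) = mex{0} = 1
g(9) = mex{0} = 1
g(10) = mex{0,1} = 2
g(11) = mex{0,1} = 2
The P-positions (g = 0) in 0..11 are 0, 1, 2, 3, 4.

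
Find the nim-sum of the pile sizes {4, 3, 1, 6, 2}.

2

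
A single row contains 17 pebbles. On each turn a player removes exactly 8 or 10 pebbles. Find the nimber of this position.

2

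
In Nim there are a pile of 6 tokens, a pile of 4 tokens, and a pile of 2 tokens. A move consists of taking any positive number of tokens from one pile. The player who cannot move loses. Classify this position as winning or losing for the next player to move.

Losing position

Nim-sum: 6 ^ 4 ^ 2 = 0.
The nim-sum is 0, so this is a P-position: the player to move is in a losing position under optimal play.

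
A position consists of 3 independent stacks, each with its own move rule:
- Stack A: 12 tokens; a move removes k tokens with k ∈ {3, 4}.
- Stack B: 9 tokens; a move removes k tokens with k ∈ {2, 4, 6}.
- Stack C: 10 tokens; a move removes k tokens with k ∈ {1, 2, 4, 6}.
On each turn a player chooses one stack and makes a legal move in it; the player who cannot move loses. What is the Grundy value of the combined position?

3

Build the Grundy sequence for stack A with g(k) = mex{g(k−s) : s ∈ {3, 4}, s ≤ k}:
k:     0  1  2  3  4  5  6  7  8  9 10 11 12
g(k):  0  0  0  1  1  1  2  0  0  0  1  1  1
So g(12) = 1.
Grundy values for stack B (subtraction set {2, 4, 6}):
k:     0  1  2  3  4  5  6  7  8  9
g(k):  0  0  1  1  2  2  3  3  0  0
So g(9) = 0.
For stack C, compute g(0), g(1), … with moves {1, 2, 4, 6}:
k:     0  1  2  3  4  5  6  7  8  9 10
g(k):  0  1  2  0  1  2  3  4  0  1  2
So g(10) = 2.
The value of a disjunctive sum is the nim-sum of the parts.
Combined value = 1 ⊕ 0 ⊕ 2 = 3.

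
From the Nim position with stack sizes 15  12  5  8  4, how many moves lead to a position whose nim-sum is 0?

Compute the nim-sum pairwise:
15 ⊕ 12 = 3
3 ⊕ 5 = 6
6 ⊕ 8 = 14
14 ⊕ 4 = 10
The overall nim-sum is X = 10. A stack of size p has a winning move iff p XOR X < p (reduce it to p XOR X).
  15: 15 XOR 10 = 5 < 15 — winning move (to 5).
  12: 12 XOR 10 = 6 < 12 — winning move (to 6).
  5: 5 XOR 10 = 15 ≥ 5 — no move.
  8: 8 XOR 10 = 2 < 8 — winning move (to 2).
  4: 4 XOR 10 = 14 ≥ 4 — no move.
That gives 3 winning moves.

3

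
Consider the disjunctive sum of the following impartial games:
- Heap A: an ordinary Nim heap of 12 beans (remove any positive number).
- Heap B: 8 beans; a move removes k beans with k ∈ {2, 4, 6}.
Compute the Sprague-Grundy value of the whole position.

12

Heap A is a plain Nim heap of size 12, so its Grundy value is 12.
For heap B, compute g(0), g(1), … with moves {2, 4, 6}:
g(0) = mex{} = 0
g(1) = mex{} = 0
g(2) = mex{0} = 1
g(3) = mex{0} = 1
g(4) = mex{0,1} = 2
g(5) = mex{0,1} = 2
g(6) = mex{0,1,2} = 3
g(7) = mex{0,1,2} = 3
g(8) = mex{1,2,3} = 0
So g(8) = 0.
The value of a disjunctive sum is the nim-sum of the parts.
Combined value = 12 ⊕ 0 = 12.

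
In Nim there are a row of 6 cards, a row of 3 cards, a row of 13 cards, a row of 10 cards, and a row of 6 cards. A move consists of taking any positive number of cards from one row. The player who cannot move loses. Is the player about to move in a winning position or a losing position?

Winning position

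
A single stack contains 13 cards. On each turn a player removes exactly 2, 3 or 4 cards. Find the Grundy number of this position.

Build the Grundy sequence with g(k) = mex{g(k−s) : s ∈ {2, 3, 4}, s ≤ k}:
g(0) = mex{} = 0
g(1) = mex{} = 0
g(2) = mex{0} = 1
g(3) = mex{0} = 1
g(4) = mex{0,1} = 2
g(5) = mex{0,1} = 2
g(6) = mex{1,2} = 0
g(7) = mex{1,2} = 0
g(8) = mex{0,2} = 1
g(9) = mex{0,2} = 1
g(10) = mex{0,1} = 2
g(11) = mex{0,1} = 2
g(12) = mex{1,2} = 0
g(13) = mex{1,2} = 0
So g(13) = 0.

0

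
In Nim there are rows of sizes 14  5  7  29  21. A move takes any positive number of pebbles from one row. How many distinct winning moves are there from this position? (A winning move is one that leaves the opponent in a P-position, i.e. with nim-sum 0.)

5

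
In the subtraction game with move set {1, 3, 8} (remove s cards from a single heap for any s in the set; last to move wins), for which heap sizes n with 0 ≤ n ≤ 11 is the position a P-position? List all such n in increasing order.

0, 2, 4, 6, 11

Build the Grundy sequence with g(k) = mex{g(k−s) : s ∈ {1, 3, 8}, s ≤ k}:
k:     0  1  2  3  4  5  6  7  8  9 10 11
g(k):  0  1  0  1  0  1  0  1  2  3  2  0
The P-positions (g = 0) in 0..11 are 0, 2, 4, 6, 11.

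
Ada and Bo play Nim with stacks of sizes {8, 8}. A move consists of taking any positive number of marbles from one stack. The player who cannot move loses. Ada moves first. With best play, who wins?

Bo wins

In binary:
  1000  (8)
  1000  (8)
  ----
  0000  (0)
The nim-sum is 0, so this is a P-position: the player to move is in a losing position under optimal play; Ada is about to move from it and so loses — Bo wins.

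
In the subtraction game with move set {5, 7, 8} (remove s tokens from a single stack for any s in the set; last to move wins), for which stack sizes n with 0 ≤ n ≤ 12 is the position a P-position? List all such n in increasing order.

0, 1, 2, 3, 4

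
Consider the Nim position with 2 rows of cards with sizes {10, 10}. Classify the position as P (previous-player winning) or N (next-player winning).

P-position

Compute the nim-sum pairwise:
10 ⊕ 10 = 0
The nim-sum is 0, so this is a P-position: the player to move is in a losing position under optimal play.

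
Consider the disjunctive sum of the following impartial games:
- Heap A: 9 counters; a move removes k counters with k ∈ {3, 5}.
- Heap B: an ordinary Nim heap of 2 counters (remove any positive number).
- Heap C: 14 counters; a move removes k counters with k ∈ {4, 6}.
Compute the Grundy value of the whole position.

3

Build the Grundy sequence for heap A with g(k) = mex{g(k−s) : s ∈ {3, 5}, s ≤ k}:
k:     0  1  2  3  4  5  6  7  8  9
g(k):  0  0  0  1  1  1  2  2  0  0
So g(9) = 0.
Heap B is a plain Nim heap of size 2, so its Grundy value is 2.
Build the Grundy sequence for heap C with g(k) = mex{g(k−s) : s ∈ {4, 6}, s ≤ k}:
g(0) = mex{} = 0
g(1) = mex{} = 0
g(2) = mex{} = 0
g(3) = mex{} = 0
g(4) = mex{0} = 1
g(5) = mex{0} = 1
g(6) = mex{0} = 1
g(7) = mex{0} = 1
g(8) = mex{0,1} = 2
g(9) = mex{0,1} = 2
g(10) = mex{1} = 0
g(11) = mex{1} = 0
g(12) = mex{1,2} = 0
g(13) = mex{1,2} = 0
g(14) = mex{0,2} = 1
So g(14) = 1.
The value of a disjunctive sum is the nim-sum of the parts.
Combined value = 0 ⊕ 2 ⊕ 1 = 3.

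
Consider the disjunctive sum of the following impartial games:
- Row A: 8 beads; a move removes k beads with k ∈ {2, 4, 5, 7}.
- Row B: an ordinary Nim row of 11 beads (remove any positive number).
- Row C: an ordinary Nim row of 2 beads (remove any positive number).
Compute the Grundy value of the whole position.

Build the Grundy sequence for row A with g(k) = mex{g(k−s) : s ∈ {2, 4, 5, 7}, s ≤ k}:
g(0) = mex{} = 0
g(1) = mex{} = 0
g(2) = mex{0} = 1
g(3) = mex{0} = 1
g(4) = mex{0,1} = 2
g(5) = mex{0,1} = 2
g(6) = mex{0,1,2} = 3
g(7) = mex{0,1,2} = 3
g(8) = mex{0,1,2,3} = 4
So g(8) = 4.
Row B is a plain Nim row of size 11, so its Grundy value is 11.
Row C is a plain Nim row of size 2, so its Grundy value is 2.
The value of a disjunctive sum is the nim-sum of the parts.
Combined value = 4 ⊕ 11 ⊕ 2 = 13.

13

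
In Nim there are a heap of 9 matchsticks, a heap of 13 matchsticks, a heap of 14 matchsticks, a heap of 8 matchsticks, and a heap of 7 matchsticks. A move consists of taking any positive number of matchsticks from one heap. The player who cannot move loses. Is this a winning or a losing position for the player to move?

Compute the nim-sum pairwise:
9 ^ 13 = 4
4 ^ 14 = 10
10 ^ 8 = 2
2 ^ 7 = 5
The nim-sum is 5 ≠ 0, so this is an N-position: the player to move can win.

Winning position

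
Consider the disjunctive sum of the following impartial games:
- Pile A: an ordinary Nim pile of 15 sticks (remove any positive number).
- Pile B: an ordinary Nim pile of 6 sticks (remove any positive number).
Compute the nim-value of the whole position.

Pile A is a plain Nim pile of size 15, so its Grundy value is 15.
Pile B is a plain Nim pile of size 6, so its Grundy value is 6.
The value of a disjunctive sum is the nim-sum of the parts.
Combined value = 15 ⊕ 6 = 9.

9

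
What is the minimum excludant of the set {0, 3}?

0 is in the set but 1 is not, so the mex is 1.

1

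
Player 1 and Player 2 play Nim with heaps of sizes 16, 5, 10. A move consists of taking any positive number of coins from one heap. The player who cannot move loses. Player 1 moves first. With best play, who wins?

Compute the nim-sum pairwise:
16 XOR 5 = 21
21 XOR 10 = 31
The nim-sum is 31 ≠ 0, so this is an N-position: the player to move can win; Player 1 has a winning move.

Player 1 wins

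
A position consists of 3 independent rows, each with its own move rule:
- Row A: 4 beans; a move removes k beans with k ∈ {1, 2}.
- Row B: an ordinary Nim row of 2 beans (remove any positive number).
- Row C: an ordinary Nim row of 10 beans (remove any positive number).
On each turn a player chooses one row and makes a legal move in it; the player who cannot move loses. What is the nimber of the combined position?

9

Grundy values for row A (subtraction set {1, 2}):
g(0) = mex{} = 0
g(1) = mex{0} = 1
g(2) = mex{0,1} = 2
g(3) = mex{1,2} = 0
g(4) = mex{0,2} = 1
So g(4) = 1.
Row B is a plain Nim row of size 2, so its Grundy value is 2.
Row C is a plain Nim row of size 10, so its Grundy value is 10.
The value of a disjunctive sum is the nim-sum of the parts.
Combined value = 1 XOR 2 XOR 10 = 9.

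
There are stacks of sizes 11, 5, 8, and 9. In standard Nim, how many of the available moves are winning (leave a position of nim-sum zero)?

3

Nim-sum: 11 XOR 5 XOR 8 XOR 9 = 15.
The overall nim-sum is X = 15. A stack of size p has a winning move iff p XOR X < p (reduce it to p XOR X).
  11: 11 XOR 15 = 4 < 11 — winning move (to 4).
  5: 5 XOR 15 = 10 ≥ 5 — no move.
  8: 8 XOR 15 = 7 < 8 — winning move (to 7).
  9: 9 XOR 15 = 6 < 9 — winning move (to 6).
That gives 3 winning moves.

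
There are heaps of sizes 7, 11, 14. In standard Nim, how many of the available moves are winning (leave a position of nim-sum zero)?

3

Bitwise XOR of the heap sizes:
  0111  (7)
  1011  (11)
  1110  (14)
  ----
  0010  (2)
The overall nim-sum is X = 2. A heap of size p has a winning move iff p XOR X < p (reduce it to p XOR X).
  7: 7 XOR 2 = 5 < 7 — winning move (to 5).
  11: 11 XOR 2 = 9 < 11 — winning move (to 9).
  14: 14 XOR 2 = 12 < 14 — winning move (to 12).
That gives 3 winning moves.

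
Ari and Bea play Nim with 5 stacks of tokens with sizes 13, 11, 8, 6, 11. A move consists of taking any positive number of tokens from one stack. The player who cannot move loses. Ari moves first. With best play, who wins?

Ari wins

Compute the nim-sum pairwise:
13 XOR 11 = 6
6 XOR 8 = 14
14 XOR 6 = 8
8 XOR 11 = 3
The nim-sum is 3 ≠ 0, so this is an N-position: the player to move can win; Ari has a winning move.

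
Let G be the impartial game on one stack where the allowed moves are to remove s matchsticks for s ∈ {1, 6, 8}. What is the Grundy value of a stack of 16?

Build the Grundy sequence with g(k) = mex{g(k−s) : s ∈ {1, 6, 8}, s ≤ k}:
k:     0  1  2  3  4  5  6  7  8  9 10 11 12 13 14 15 16
g(k):  0  1  0  1  0  1  2  0  1  0  1  0  1  2  0  1  0
So g(16) = 0.

0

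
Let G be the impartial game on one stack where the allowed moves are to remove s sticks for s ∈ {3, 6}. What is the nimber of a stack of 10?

Build the Grundy sequence with g(k) = mex{g(k−s) : s ∈ {3, 6}, s ≤ k}:
g(0) = mex{} = 0
g(1) = mex{} = 0
g(2) = mex{} = 0
g(3) = mex{0} = 1
g(4) = mex{0} = 1
g(5) = mex{0} = 1
g(6) = mex{0,1} = 2
g(7) = mex{0,1} = 2
g(8) = mex{0,1} = 2
g(9) = mex{1,2} = 0
g(10) = mex{1,2} = 0
So g(10) = 0.

0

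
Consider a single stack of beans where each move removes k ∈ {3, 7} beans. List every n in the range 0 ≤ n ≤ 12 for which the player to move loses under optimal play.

0, 1, 2, 6, 10, 11, 12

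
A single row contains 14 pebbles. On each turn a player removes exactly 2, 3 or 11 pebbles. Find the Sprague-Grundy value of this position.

0

Build the Grundy sequence with g(k) = mex{g(k−s) : s ∈ {2, 3, 11}, s ≤ k}:
g(0) = mex{} = 0
g(1) = mex{} = 0
g(2) = mex{0} = 1
g(3) = mex{0} = 1
g(4) = mex{0,1} = 2
g(5) = mex{1} = 0
g(6) = mex{1,2} = 0
g(7) = mex{0,2} = 1
g(8) = mex{0} = 1
g(9) = mex{0,1} = 2
g(10) = mex{1} = 0
g(11) = mex{0,1,2} = 3
g(12) = mex{0,2} = 1
g(13) = mex{0,1,3} = 2
g(14) = mex{1,3} = 0
So g(14) = 0.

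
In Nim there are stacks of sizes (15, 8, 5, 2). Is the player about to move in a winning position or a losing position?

Losing position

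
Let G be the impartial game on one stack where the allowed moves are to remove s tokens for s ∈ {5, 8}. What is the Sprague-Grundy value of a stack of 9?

1

Compute g(0), g(1), … for moves {5, 8}:
k:     0  1  2  3  4  5  6  7  8  9
g(k):  0  0  0  0  0  1  1  1  1  1
So g(9) = 1.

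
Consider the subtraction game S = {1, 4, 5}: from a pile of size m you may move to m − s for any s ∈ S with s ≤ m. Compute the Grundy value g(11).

1

Build the Grundy sequence with g(k) = mex{g(k−s) : s ∈ {1, 4, 5}, s ≤ k}:
g(0) = mex{} = 0
g(1) = mex{0} = 1
g(2) = mex{1} = 0
g(3) = mex{0} = 1
g(4) = mex{0,1} = 2
g(5) = mex{0,1,2} = 3
g(6) = mex{0,1,3} = 2
g(7) = mex{0,1,2} = 3
g(8) = mex{1,2,3} = 0
g(9) = mex{0,2,3} = 1
g(10) = mex{1,2,3} = 0
g(11) = mex{0,2,3} = 1
So g(11) = 1.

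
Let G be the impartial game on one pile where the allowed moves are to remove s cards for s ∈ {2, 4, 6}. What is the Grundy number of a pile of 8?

Compute g(0), g(1), … for moves {2, 4, 6}:
g(0) = mex{} = 0
g(1) = mex{} = 0
g(2) = mex{0} = 1
g(3) = mex{0} = 1
g(4) = mex{0,1} = 2
g(5) = mex{0,1} = 2
g(6) = mex{0,1,2} = 3
g(7) = mex{0,1,2} = 3
g(8) = mex{1,2,3} = 0
So g(8) = 0.

0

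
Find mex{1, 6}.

0 is not in the set, so the mex is 0.

0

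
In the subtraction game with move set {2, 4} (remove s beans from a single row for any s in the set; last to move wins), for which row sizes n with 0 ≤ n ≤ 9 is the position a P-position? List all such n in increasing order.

Compute g(0), g(1), … for moves {2, 4}:
g(0) = mex{} = 0
g(1) = mex{} = 0
g(2) = mex{0} = 1
g(3) = mex{0} = 1
g(4) = mex{0,1} = 2
g(5) = mex{0,1} = 2
g(6) = mex{1,2} = 0
g(7) = mex{1,2} = 0
g(8) = mex{0,2} = 1
g(9) = mex{0,2} = 1
The P-positions (g = 0) in 0..9 are 0, 1, 6, 7.

0, 1, 6, 7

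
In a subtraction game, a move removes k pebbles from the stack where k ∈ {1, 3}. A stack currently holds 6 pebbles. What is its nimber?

0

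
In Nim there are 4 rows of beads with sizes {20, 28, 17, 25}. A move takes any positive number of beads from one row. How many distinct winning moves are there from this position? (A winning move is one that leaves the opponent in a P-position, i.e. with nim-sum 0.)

Write each in binary and XOR column by column:
  10100  (20)
  11100  (28)
  10001  (17)
  11001  (25)
  -----
  00000  (0)
The nim-sum is already 0, so every move leaves a nonzero nim-sum — there are no winning moves.

0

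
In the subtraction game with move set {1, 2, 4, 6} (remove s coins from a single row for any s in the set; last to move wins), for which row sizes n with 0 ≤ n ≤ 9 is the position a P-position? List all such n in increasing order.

0, 3, 8

Compute g(0), g(1), … for moves {1, 2, 4, 6}:
g(0) = mex{} = 0
g(1) = mex{0} = 1
g(2) = mex{0,1} = 2
g(3) = mex{1,2} = 0
g(4) = mex{0,2} = 1
g(5) = mex{0,1} = 2
g(6) = mex{0,1,2} = 3
g(7) = mex{0,1,2,3} = 4
g(8) = mex{1,2,3,4} = 0
g(9) = mex{0,2,4} = 1
The P-positions (g = 0) in 0..9 are 0, 3, 8.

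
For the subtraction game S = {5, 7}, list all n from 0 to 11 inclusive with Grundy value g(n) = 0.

0, 1, 2, 3, 4

Grundy values for subtraction set {5, 7}:
k:     0  1  2  3  4  5  6  7  8  9 10 11
g(k):  0  0  0  0  0  1  1  1  1  1  2  2
The P-positions (g = 0) in 0..11 are 0, 1, 2, 3, 4.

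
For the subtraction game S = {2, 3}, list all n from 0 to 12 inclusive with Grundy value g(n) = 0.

Compute g(0), g(1), … for moves {2, 3}:
k:     0  1  2  3  4  5  6  7  8  9 10 11 12
g(k):  0  0  1  1  2  0  0  1  1  2  0  0  1
The P-positions (g = 0) in 0..12 are 0, 1, 5, 6, 10, 11.

0, 1, 5, 6, 10, 11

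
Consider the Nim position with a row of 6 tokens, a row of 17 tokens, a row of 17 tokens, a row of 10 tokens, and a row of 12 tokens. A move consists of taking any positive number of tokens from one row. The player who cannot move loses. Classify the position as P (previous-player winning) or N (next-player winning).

In binary:
  00110  (6)
  10001  (17)
  10001  (17)
  01010  (10)
  01100  (12)
  -----
  00000  (0)
The nim-sum is 0, so this is a P-position: the player to move is in a losing position under optimal play.

P-position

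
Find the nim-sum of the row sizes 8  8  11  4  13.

Nim-sum: 8 XOR 8 XOR 11 XOR 4 XOR 13 = 2.

2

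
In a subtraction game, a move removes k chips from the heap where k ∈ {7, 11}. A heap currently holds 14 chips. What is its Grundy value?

Compute g(0), g(1), … for moves {7, 11}:
k:     0  1  2  3  4  5  6  7  8  9 10 11 12 13 14
g(k):  0  0  0  0  0  0  0  1  1  1  1  1  1  1  2
So g(14) = 2.

2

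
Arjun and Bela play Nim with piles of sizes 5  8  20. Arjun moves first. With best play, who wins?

Arjun wins

Bitwise XOR of the heap sizes:
  00101  (5)
  01000  (8)
  10100  (20)
  -----
  11001  (25)
The nim-sum is 25 ≠ 0, so this is an N-position: the player to move can win; Arjun has a winning move.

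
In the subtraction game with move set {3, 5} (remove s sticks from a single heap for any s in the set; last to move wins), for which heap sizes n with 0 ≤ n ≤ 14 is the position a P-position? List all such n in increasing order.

0, 1, 2, 8, 9, 10

Compute g(0), g(1), … for moves {3, 5}:
k:     0  1  2  3  4  5  6  7  8  9 10 11 12 13 14
g(k):  0  0  0  1  1  1  2  2  0  0  0  1  1  1  2
The P-positions (g = 0) in 0..14 are 0, 1, 2, 8, 9, 10.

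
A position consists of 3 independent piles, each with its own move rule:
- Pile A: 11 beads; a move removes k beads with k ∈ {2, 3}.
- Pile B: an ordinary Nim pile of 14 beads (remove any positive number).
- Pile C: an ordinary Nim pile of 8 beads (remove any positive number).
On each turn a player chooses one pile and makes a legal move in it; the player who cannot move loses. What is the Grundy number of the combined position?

6

Build the Grundy sequence for pile A with g(k) = mex{g(k−s) : s ∈ {2, 3}, s ≤ k}:
g(0) = mex{} = 0
g(1) = mex{} = 0
g(2) = mex{0} = 1
g(3) = mex{0} = 1
g(4) = mex{0,1} = 2
g(5) = mex{1} = 0
g(6) = mex{1,2} = 0
g(7) = mex{0,2} = 1
g(8) = mex{0} = 1
g(9) = mex{0,1} = 2
g(10) = mex{1} = 0
g(11) = mex{1,2} = 0
So g(11) = 0.
Pile B is a plain Nim pile of size 14, so its Grundy value is 14.
Pile C is a plain Nim pile of size 8, so its Grundy value is 8.
The value of a disjunctive sum is the nim-sum of the parts.
Combined value = 0 XOR 14 XOR 8 = 6.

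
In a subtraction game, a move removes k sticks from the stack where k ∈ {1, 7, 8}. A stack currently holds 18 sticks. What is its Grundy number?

1

Grundy values for subtraction set {1, 7, 8}:
k:     0  1  2  3  4  5  6  7  8  9 10 11 12 13 14 15 16 17 18
g(k):  0  1  0  1  0  1  0  1  2  3  2  3  2  3  2  0  1  0  1
So g(18) = 1.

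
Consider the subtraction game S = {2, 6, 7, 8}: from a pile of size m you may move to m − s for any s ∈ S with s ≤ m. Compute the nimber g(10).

3

Grundy values for subtraction set {2, 6, 7, 8}:
k:     0  1  2  3  4  5  6  7  8  9 10
g(k):  0  0  1  1  0  0  1  1  2  2  3
So g(10) = 3.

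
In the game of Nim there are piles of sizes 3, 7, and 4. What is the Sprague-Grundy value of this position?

0

Compute the nim-sum pairwise:
3 XOR 7 = 4
4 XOR 4 = 0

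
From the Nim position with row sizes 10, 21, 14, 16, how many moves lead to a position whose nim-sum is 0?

Compute the nim-sum pairwise:
10 XOR 21 = 31
31 XOR 14 = 17
17 XOR 16 = 1
The overall nim-sum is X = 1. A row of size p has a winning move iff p XOR X < p (reduce it to p XOR X).
  10: 10 XOR 1 = 11 ≥ 10 — no move.
  21: 21 XOR 1 = 20 < 21 — winning move (to 20).
  14: 14 XOR 1 = 15 ≥ 14 — no move.
  16: 16 XOR 1 = 17 ≥ 16 — no move.
That gives 1 winning move.

1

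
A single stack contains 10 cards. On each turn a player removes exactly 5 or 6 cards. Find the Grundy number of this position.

2

Grundy values for subtraction set {5, 6}:
k:     0  1  2  3  4  5  6  7  8  9 10
g(k):  0  0  0  0  0  1  1  1  1  1  2
So g(10) = 2.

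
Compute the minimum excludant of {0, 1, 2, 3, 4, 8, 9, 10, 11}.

The values 0, 1, 2, 3, 4 are all present; 5 is the first non-negative integer missing from the set.

5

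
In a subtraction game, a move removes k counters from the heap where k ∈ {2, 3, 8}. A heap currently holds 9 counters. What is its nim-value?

2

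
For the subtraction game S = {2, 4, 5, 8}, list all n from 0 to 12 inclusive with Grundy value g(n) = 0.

Grundy values for subtraction set {2, 4, 5, 8}:
g(0) = mex{} = 0
g(1) = mex{} = 0
g(2) = mex{0} = 1
g(3) = mex{0} = 1
g(4) = mex{0,1} = 2
g(5) = mex{0,1} = 2
g(6) = mex{0,1,2} = 3
g(7) = mex{1,2} = 0
g(8) = mex{0,1,2,3} = 4
g(9) = mex{0,2} = 1
g(10) = mex{1,2,3,4} = 0
g(11) = mex{0,1,3} = 2
g(12) = mex{0,2,4} = 1
The P-positions (g = 0) in 0..12 are 0, 1, 7, 10.

0, 1, 7, 10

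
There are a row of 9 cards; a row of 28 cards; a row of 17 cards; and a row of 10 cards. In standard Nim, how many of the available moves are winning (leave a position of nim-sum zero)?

3

Nim-sum: 9 XOR 28 XOR 17 XOR 10 = 14.
The overall nim-sum is X = 14. A row of size p has a winning move iff p XOR X < p (reduce it to p XOR X).
  9: 9 XOR 14 = 7 < 9 — winning move (to 7).
  28: 28 XOR 14 = 18 < 28 — winning move (to 18).
  17: 17 XOR 14 = 31 ≥ 17 — no move.
  10: 10 XOR 14 = 4 < 10 — winning move (to 4).
That gives 3 winning moves.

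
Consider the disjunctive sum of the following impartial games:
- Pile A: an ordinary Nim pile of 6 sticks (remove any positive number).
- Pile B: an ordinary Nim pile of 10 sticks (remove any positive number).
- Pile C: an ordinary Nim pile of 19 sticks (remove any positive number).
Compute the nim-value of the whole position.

Pile A is a plain Nim pile of size 6, so its Grundy value is 6.
Pile B is a plain Nim pile of size 10, so its Grundy value is 10.
Pile C is a plain Nim pile of size 19, so its Grundy value is 19.
The value of a disjunctive sum is the nim-sum of the parts.
Combined value = 6 XOR 10 XOR 19 = 31.

31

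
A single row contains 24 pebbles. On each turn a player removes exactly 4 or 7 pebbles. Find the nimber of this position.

Grundy values for subtraction set {4, 7}:
k:     0  1  2  3  4  5  6  7  8  9 10 11 12 13 14 15 16 17 18 19 20 21 22 23 24
g(k):  0  0  0  0  1  1  1  1  2  2  2  0  0  0  0  1  1  1  1  2  2  2  0  0  0
So g(24) = 0.

0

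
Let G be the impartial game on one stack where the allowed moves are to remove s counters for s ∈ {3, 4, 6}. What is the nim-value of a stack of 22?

1

Compute g(0), g(1), … for moves {3, 4, 6}:
k:     0  1  2  3  4  5  6  7  8  9 10 11 12 13 14 15 16 17 18 19 20 21 22
g(k):  0  0  0  1  1  1  2  2  2  0  0  0  1  1  1  2  2  2  0  0  0  1  1
So g(22) = 1.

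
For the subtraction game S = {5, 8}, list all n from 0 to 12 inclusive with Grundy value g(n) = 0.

0, 1, 2, 3, 4

Build the Grundy sequence with g(k) = mex{g(k−s) : s ∈ {5, 8}, s ≤ k}:
g(0) = mex{} = 0
g(1) = mex{} = 0
g(2) = mex{} = 0
g(3) = mex{} = 0
g(4) = mex{} = 0
g(5) = mex{0} = 1
g(6) = mex{0} = 1
g(7) = mex{0} = 1
g(8) = mex{0} = 1
g(9) = mex{0} = 1
g(10) = mex{0,1} = 2
g(11) = mex{0,1} = 2
g(12) = mex{0,1} = 2
The P-positions (g = 0) in 0..12 are 0, 1, 2, 3, 4.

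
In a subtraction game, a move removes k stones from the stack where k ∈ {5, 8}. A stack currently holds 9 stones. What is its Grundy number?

1

Build the Grundy sequence with g(k) = mex{g(k−s) : s ∈ {5, 8}, s ≤ k}:
g(0) = mex{} = 0
g(1) = mex{} = 0
g(2) = mex{} = 0
g(3) = mex{} = 0
g(4) = mex{} = 0
g(5) = mex{0} = 1
g(6) = mex{0} = 1
g(7) = mex{0} = 1
g(8) = mex{0} = 1
g(9) = mex{0} = 1
So g(9) = 1.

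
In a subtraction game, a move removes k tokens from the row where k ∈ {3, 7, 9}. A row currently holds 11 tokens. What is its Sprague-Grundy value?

Build the Grundy sequence with g(k) = mex{g(k−s) : s ∈ {3, 7, 9}, s ≤ k}:
g(0) = mex{} = 0
g(1) = mex{} = 0
g(2) = mex{} = 0
g(3) = mex{0} = 1
g(4) = mex{0} = 1
g(5) = mex{0} = 1
g(6) = mex{1} = 0
g(7) = mex{0,1} = 2
g(8) = mex{0,1} = 2
g(9) = mex{0} = 1
g(10) = mex{0,1,2} = 3
g(11) = mex{0,1,2} = 3
So g(11) = 3.

3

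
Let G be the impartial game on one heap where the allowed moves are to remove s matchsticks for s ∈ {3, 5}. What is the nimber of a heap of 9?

Grundy values for subtraction set {3, 5}:
g(0) = mex{} = 0
g(1) = mex{} = 0
g(2) = mex{} = 0
g(3) = mex{0} = 1
g(4) = mex{0} = 1
g(5) = mex{0} = 1
g(6) = mex{0,1} = 2
g(7) = mex{0,1} = 2
g(8) = mex{1} = 0
g(9) = mex{1,2} = 0
So g(9) = 0.

0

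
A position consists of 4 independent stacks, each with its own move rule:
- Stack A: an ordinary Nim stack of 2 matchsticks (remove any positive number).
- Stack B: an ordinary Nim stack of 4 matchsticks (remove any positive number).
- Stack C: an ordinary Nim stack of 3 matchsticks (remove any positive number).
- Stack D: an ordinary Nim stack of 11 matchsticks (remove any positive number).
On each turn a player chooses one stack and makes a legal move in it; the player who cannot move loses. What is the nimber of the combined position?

14

Stack A is a plain Nim stack of size 2, so its Grundy value is 2.
Stack B is a plain Nim stack of size 4, so its Grundy value is 4.
Stack C is a plain Nim stack of size 3, so its Grundy value is 3.
Stack D is a plain Nim stack of size 11, so its Grundy value is 11.
The value of a disjunctive sum is the nim-sum of the parts.
Combined value = 2 ⊕ 4 ⊕ 3 ⊕ 11 = 14.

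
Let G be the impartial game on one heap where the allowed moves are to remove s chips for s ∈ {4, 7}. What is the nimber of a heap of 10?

2

Compute g(0), g(1), … for moves {4, 7}:
g(0) = mex{} = 0
g(1) = mex{} = 0
g(2) = mex{} = 0
g(3) = mex{} = 0
g(4) = mex{0} = 1
g(5) = mex{0} = 1
g(6) = mex{0} = 1
g(7) = mex{0} = 1
g(8) = mex{0,1} = 2
g(9) = mex{0,1} = 2
g(10) = mex{0,1} = 2
So g(10) = 2.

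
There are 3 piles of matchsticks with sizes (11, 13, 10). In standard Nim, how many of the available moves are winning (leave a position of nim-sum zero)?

3

In binary:
  1011  (11)
  1101  (13)
  1010  (10)
  ----
  1100  (12)
The overall nim-sum is X = 12. A pile of size p has a winning move iff p XOR X < p (reduce it to p XOR X).
  11: 11 XOR 12 = 7 < 11 — winning move (to 7).
  13: 13 XOR 12 = 1 < 13 — winning move (to 1).
  10: 10 XOR 12 = 6 < 10 — winning move (to 6).
That gives 3 winning moves.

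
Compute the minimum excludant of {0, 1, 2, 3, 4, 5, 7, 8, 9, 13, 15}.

The values 0, 1, 2, 3, 4, 5 are all present; 6 is the first non-negative integer missing from the set.

6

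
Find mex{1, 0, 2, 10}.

The values 0, 1, 2 are all present; 3 is the first non-negative integer missing from the set.

3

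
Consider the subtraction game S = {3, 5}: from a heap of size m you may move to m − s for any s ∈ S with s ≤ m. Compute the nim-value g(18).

0

Compute g(0), g(1), … for moves {3, 5}:
k:     0  1  2  3  4  5  6  7  8  9 10 11 12 13 14 15 16 17 18
g(k):  0  0  0  1  1  1  2  2  0  0  0  1  1  1  2  2  0  0  0
So g(18) = 0.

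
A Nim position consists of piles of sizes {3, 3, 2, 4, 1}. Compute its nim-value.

7

Write each in binary and XOR column by column:
  011  (3)
  011  (3)
  010  (2)
  100  (4)
  001  (1)
  ---
  111  (7)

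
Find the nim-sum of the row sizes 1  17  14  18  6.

10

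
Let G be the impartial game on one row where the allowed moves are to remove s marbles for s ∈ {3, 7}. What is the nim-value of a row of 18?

Grundy values for subtraction set {3, 7}:
k:     0  1  2  3  4  5  6  7  8  9 10 11 12 13 14 15 16 17 18
g(k):  0  0  0  1  1  1  0  2  2  1  0  0  0  1  1  1  0  2  2
So g(18) = 2.

2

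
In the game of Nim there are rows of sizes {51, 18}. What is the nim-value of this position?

33

Compute the nim-sum pairwise:
51 ⊕ 18 = 33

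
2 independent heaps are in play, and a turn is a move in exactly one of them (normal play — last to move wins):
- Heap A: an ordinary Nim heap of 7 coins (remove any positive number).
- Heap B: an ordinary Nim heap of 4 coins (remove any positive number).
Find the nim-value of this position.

Heap A is a plain Nim heap of size 7, so its Grundy value is 7.
Heap B is a plain Nim heap of size 4, so its Grundy value is 4.
The value of a disjunctive sum is the nim-sum of the parts.
Combined value = 7 ⊕ 4 = 3.

3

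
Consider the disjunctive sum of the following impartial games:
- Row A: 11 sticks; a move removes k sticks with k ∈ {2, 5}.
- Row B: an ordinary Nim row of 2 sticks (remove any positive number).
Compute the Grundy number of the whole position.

Build the Grundy sequence for row A with g(k) = mex{g(k−s) : s ∈ {2, 5}, s ≤ k}:
k:     0  1  2  3  4  5  6  7  8  9 10 11
g(k):  0  0  1  1  0  2  1  0  0  1  1  0
So g(11) = 0.
Row B is a plain Nim row of size 2, so its Grundy value is 2.
The value of a disjunctive sum is the nim-sum of the parts.
Combined value = 0 XOR 2 = 2.

2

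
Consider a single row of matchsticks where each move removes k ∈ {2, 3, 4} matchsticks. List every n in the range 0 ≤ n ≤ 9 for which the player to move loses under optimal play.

Grundy values for subtraction set {2, 3, 4}:
k:     0  1  2  3  4  5  6  7  8  9
g(k):  0  0  1  1  2  2  0  0  1  1
The P-positions (g = 0) in 0..9 are 0, 1, 6, 7.

0, 1, 6, 7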